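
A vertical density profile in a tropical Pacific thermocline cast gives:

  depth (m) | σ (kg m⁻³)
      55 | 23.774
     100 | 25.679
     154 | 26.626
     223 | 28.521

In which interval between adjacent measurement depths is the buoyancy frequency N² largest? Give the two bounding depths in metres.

Compute the density gradient over each adjacent pair:
  55–100 m: Δρ/Δz = 1.905/45 = 0.042 kg m⁻⁴
  100–154 m: Δρ/Δz = 0.947/54 = 0.018 kg m⁻⁴
  154–223 m: Δρ/Δz = 1.895/69 = 0.027 kg m⁻⁴
The largest gradient is in the 55–100 m interval — the pycnocline.

55–100 m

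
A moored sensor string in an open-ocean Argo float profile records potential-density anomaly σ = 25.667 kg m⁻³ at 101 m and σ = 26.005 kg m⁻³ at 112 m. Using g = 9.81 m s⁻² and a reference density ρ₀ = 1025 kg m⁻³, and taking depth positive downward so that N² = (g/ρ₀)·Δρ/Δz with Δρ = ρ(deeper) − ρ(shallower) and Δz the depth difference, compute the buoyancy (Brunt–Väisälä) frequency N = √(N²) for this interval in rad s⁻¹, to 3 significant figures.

Δρ = 1026.005 − 1025.667 = 0.338 kg m⁻³ over Δz = 112 − 101 = 11 m.
N² = (9.81/1025) × (0.338/11) = 2.9408 × 10⁻⁴ s⁻².
N = √(2.9408 × 10⁻⁴) = 0.017149 rad s⁻¹ ≈ 0.0171 rad s⁻¹.

0.0171 rad s⁻¹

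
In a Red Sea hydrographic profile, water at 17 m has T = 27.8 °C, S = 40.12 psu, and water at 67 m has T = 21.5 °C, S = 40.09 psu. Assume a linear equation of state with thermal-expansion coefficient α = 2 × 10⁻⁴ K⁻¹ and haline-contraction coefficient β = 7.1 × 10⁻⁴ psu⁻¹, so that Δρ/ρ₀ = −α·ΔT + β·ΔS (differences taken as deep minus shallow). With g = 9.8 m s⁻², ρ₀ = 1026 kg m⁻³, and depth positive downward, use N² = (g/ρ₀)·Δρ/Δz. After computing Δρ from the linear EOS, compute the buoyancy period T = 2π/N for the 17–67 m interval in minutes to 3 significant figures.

6.72 min

ΔT = -6.3 K, ΔS = -0.03 psu (deep − shallow).
Δρ/ρ₀ = −αΔT + βΔS = 1.26 × 10⁻³ − 2.13 × 10⁻⁵ = 1.2387 × 10⁻³, so Δρ ≈ 1.271 kg m⁻³.
N² = (g/ρ₀)·Δρ/Δz = g·(Δρ/ρ₀)/Δz = 9.8 × 1.2387 × 10⁻³ / 50 = 2.4279 × 10⁻⁴ s⁻².
N = √(2.4279 × 10⁻⁴) = 0.015582 rad s⁻¹ → T = 2π/N = 403.23 s = 6.7205 min ≈ 6.72 min.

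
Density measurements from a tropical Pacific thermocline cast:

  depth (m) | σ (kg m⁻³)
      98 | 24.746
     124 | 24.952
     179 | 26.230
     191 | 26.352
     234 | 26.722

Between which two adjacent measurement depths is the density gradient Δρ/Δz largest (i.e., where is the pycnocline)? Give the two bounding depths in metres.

Compute the density gradient over each adjacent pair:
  98–124 m: Δρ/Δz = 0.206/26 = 7.9 × 10⁻³ kg m⁻⁴
  124–179 m: Δρ/Δz = 1.278/55 = 0.023 kg m⁻⁴
  179–191 m: Δρ/Δz = 0.122/12 = 0.010 kg m⁻⁴
  191–234 m: Δρ/Δz = 0.370/43 = 8.6 × 10⁻³ kg m⁻⁴
The largest gradient is in the 124–179 m interval — the pycnocline.

124–179 m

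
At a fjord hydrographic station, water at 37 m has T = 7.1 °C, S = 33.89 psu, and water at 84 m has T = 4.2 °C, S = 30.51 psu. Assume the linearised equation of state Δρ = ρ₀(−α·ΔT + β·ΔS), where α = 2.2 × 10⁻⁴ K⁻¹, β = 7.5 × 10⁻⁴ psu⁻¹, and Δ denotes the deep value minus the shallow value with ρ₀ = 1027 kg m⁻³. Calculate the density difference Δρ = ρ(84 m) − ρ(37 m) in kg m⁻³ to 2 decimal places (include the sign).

ΔT = -2.9 K, ΔS = -3.38 psu (deep − shallow).
Δρ/ρ₀ = −(2.2 × 10⁻⁴)(-2.9) + (7.5 × 10⁻⁴)(-3.38) = -1.897 × 10⁻³.
Δρ = 1027 × (-1.897 × 10⁻³) = -1.95 kg m⁻³.
Negative Δρ: lighter below, statically unstable.

-1.95 kg m⁻³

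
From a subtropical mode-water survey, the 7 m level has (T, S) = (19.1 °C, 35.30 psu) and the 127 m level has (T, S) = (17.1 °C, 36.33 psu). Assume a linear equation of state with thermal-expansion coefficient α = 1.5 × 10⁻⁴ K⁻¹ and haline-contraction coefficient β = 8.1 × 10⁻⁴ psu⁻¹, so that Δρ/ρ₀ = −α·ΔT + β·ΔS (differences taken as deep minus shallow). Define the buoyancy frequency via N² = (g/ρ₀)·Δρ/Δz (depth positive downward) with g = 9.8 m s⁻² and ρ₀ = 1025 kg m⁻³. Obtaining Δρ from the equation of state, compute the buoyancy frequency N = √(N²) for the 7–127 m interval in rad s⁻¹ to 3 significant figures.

ΔT = -2.0 K, ΔS = +1.03 psu (deep − shallow).
Δρ/ρ₀ = −αΔT + βΔS = 3.00 × 10⁻⁴ + 8.343 × 10⁻⁴ = 1.1343 × 10⁻³, so Δρ ≈ 1.163 kg m⁻³.
N² = (g/ρ₀)·Δρ/Δz = g·(Δρ/ρ₀)/Δz = 9.8 × 1.1343 × 10⁻³ / 120 = 9.2635 × 10⁻⁵ s⁻².
N = √(9.2635 × 10⁻⁵) = 9.6247 × 10⁻³ rad s⁻¹ ≈ 9.62 × 10⁻³ rad s⁻¹.

9.62 × 10⁻³ rad s⁻¹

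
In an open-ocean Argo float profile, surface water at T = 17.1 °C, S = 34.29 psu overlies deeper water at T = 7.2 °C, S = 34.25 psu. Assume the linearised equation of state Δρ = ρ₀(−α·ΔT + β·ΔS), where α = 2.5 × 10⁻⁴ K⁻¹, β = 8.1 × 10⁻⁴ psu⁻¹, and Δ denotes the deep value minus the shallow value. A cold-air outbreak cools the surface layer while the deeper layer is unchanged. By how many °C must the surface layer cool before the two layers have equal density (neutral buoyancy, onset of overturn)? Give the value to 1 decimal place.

Neutral buoyancy requires Δρ = 0, i.e. −α(T_deep − T_surf′) + β(S_deep − S_surf) = 0.
T_surf′ = T_deep − (β/α)·ΔS = 7.2 − (8.1 × 10⁻⁴/2.5 × 10⁻⁴)·(-0.04) = 7.330 °C.
Cooling required: 17.1 − (7.330) = 9.770 °C.

9.8 °C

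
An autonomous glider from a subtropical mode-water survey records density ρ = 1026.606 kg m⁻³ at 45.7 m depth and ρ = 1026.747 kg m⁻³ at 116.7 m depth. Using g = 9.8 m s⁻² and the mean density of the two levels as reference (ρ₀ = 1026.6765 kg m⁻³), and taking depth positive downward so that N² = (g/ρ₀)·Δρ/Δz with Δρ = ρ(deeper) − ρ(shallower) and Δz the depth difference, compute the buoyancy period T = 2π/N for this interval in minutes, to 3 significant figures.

24.1 min

Δρ = 1026.747 − 1026.606 = 0.141 kg m⁻³ over Δz = 116.7 − 45.7 = 71 m.
N² = (9.8/1026.6765) × (0.141/71) = 1.8956 × 10⁻⁵ s⁻².
N = √(1.8956 × 10⁻⁵) = 4.3538 × 10⁻³ rad s⁻¹, so T = 2π/N = 1.4431 × 10³ s = 24.052 min ≈ 24.1 min.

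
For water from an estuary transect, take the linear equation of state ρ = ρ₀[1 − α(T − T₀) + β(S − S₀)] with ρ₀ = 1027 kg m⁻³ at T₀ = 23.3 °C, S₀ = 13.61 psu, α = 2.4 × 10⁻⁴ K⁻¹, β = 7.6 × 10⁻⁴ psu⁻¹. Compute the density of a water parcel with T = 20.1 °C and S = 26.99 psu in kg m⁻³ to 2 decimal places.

T − T₀ = -3.2 K, S − S₀ = +13.38 psu.
Bracket = 1 − α·(-3.2) + β·(+13.38) = 1 + (0.0109368) = 1.0109368.
ρ = 1027 × 1.0109368 = 1038.23 kg m⁻³.

1038.23 kg m⁻³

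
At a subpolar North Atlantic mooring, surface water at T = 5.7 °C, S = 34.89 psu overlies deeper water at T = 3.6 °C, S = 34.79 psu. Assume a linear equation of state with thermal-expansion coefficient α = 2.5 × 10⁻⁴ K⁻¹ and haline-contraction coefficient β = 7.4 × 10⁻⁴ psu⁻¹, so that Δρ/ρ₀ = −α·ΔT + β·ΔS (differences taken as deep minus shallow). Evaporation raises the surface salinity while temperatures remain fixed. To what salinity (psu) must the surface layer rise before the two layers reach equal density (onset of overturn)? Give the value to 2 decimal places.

Neutral buoyancy requires −α(T_deep − T_surf) + β(S_deep − S_surf′) = 0.
S_surf′ = S_deep − (α/β)·ΔT = 34.79 − (2.5 × 10⁻⁴/7.4 × 10⁻⁴)·(-2.1) = 35.4995 psu.
Increase required: 35.4995 − 34.89 = 0.6095 psu.

35.50 psu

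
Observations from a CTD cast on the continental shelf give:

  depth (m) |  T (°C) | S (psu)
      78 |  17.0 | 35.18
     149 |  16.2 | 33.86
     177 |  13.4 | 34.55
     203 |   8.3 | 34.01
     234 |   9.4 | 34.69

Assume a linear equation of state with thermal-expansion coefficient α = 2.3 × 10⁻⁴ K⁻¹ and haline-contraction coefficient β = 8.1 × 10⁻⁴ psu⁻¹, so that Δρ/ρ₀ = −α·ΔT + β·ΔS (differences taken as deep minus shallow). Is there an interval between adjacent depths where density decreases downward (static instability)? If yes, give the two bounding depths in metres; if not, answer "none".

78–149 m

Evaluate Δρ/ρ₀ = −αΔT + βΔS across each adjacent pair:
  78–149 m: −αΔT+βΔS = −(2.3 × 10⁻⁴)(-0.8)+(8.1 × 10⁻⁴)(-1.32) = -8.9 × 10⁻⁴ → UNSTABLE
  149–177 m: −αΔT+βΔS = −(2.3 × 10⁻⁴)(-2.8)+(8.1 × 10⁻⁴)(+0.69) = 1.2 × 10⁻³ → stable
  177–203 m: −αΔT+βΔS = −(2.3 × 10⁻⁴)(-5.1)+(8.1 × 10⁻⁴)(-0.54) = 7.4 × 10⁻⁴ → stable
  203–234 m: −αΔT+βΔS = −(2.3 × 10⁻⁴)(+1.1)+(8.1 × 10⁻⁴)(+0.68) = 3.0 × 10⁻⁴ → stable
The 78–149 m interval has Δρ < 0: lighter water underlies denser water.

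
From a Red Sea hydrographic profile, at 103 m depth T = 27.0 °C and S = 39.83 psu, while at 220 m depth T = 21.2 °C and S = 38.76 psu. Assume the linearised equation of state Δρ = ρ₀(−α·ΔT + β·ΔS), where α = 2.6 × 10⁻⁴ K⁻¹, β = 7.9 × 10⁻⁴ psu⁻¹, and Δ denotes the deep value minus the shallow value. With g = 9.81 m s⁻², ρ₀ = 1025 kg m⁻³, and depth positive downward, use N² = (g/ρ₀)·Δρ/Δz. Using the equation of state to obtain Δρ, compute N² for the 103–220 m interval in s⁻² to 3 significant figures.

ΔT = -5.8 K, ΔS = -1.07 psu (deep − shallow).
Δρ/ρ₀ = −αΔT + βΔS = 1.508 × 10⁻³ − 8.453 × 10⁻⁴ = 6.627 × 10⁻⁴, so Δρ ≈ 0.6793 kg m⁻³.
N² = (g/ρ₀)·Δρ/Δz = g·(Δρ/ρ₀)/Δz = 9.81 × 6.627 × 10⁻⁴ / 117 = 5.5565 × 10⁻⁵ s⁻² ≈ 5.56 × 10⁻⁵ s⁻².

5.56 × 10⁻⁵ s⁻²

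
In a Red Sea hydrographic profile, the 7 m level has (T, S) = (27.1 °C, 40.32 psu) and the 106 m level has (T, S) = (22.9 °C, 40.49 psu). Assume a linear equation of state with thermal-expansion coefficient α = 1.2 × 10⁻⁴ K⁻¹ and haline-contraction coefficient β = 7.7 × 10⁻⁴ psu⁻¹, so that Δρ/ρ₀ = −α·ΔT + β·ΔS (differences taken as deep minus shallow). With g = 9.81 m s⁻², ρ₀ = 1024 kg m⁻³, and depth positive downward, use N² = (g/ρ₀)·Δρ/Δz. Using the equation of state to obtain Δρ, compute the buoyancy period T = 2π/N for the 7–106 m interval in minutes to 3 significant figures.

ΔT = -4.2 K, ΔS = +0.17 psu (deep − shallow).
Δρ/ρ₀ = −αΔT + βΔS = 5.04 × 10⁻⁴ + 1.309 × 10⁻⁴ = 6.349 × 10⁻⁴, so Δρ ≈ 0.6501 kg m⁻³.
N² = (g/ρ₀)·Δρ/Δz = g·(Δρ/ρ₀)/Δz = 9.81 × 6.349 × 10⁻⁴ / 99 = 6.2913 × 10⁻⁵ s⁻².
N = √(6.2913 × 10⁻⁵) = 7.9318 × 10⁻³ rad s⁻¹ → T = 2π/N = 792.15 s = 13.202 min ≈ 13.2 min.

13.2 min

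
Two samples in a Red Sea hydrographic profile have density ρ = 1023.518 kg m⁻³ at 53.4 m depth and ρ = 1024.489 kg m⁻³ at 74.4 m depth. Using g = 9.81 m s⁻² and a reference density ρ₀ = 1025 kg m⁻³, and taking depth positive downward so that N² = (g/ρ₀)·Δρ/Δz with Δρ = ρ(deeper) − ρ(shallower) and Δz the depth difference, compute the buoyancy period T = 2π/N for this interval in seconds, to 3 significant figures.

Δρ = 1024.489 − 1023.518 = 0.971 kg m⁻³ over Δz = 74.4 − 53.4 = 21 m.
N² = (9.81/1025) × (0.971/21) = 4.4253 × 10⁻⁴ s⁻².
N = √(4.4253 × 10⁻⁴) = 0.021036 rad s⁻¹, so T = 2π/N = 298.69 s ≈ 299 s.

299 s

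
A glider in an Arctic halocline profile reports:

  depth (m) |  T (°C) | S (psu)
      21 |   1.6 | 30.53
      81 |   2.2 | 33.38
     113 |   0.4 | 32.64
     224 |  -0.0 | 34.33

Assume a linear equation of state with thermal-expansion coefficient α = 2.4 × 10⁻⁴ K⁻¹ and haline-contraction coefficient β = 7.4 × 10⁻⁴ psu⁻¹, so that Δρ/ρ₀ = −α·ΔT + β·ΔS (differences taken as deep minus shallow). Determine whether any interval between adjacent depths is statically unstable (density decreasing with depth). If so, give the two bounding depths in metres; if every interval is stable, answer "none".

81–113 m

Evaluate Δρ/ρ₀ = −αΔT + βΔS across each adjacent pair:
  21–81 m: −αΔT+βΔS = −(2.4 × 10⁻⁴)(+0.6)+(7.4 × 10⁻⁴)(+2.85) = 2.0 × 10⁻³ → stable
  81–113 m: −αΔT+βΔS = −(2.4 × 10⁻⁴)(-1.8)+(7.4 × 10⁻⁴)(-0.74) = -1.2 × 10⁻⁴ → UNSTABLE
  113–224 m: −αΔT+βΔS = −(2.4 × 10⁻⁴)(-0.4)+(7.4 × 10⁻⁴)(+1.69) = 1.3 × 10⁻³ → stable
The 81–113 m interval has Δρ < 0: lighter water underlies denser water.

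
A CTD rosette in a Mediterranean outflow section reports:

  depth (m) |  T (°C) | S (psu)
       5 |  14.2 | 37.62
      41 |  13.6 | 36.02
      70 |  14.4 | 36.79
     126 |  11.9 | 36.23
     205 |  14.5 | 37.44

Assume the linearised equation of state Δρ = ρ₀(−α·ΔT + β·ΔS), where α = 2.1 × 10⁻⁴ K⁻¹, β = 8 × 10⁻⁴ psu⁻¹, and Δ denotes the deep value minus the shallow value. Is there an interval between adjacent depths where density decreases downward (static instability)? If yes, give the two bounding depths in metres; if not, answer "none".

Evaluate Δρ/ρ₀ = −αΔT + βΔS across each adjacent pair:
  5–41 m: −αΔT+βΔS = −(2.1 × 10⁻⁴)(-0.6)+(8 × 10⁻⁴)(-1.60) = -1.2 × 10⁻³ → UNSTABLE
  41–70 m: −αΔT+βΔS = −(2.1 × 10⁻⁴)(+0.8)+(8 × 10⁻⁴)(+0.77) = 4.5 × 10⁻⁴ → stable
  70–126 m: −αΔT+βΔS = −(2.1 × 10⁻⁴)(-2.5)+(8 × 10⁻⁴)(-0.56) = 7.7 × 10⁻⁵ → stable
  126–205 m: −αΔT+βΔS = −(2.1 × 10⁻⁴)(+2.6)+(8 × 10⁻⁴)(+1.21) = 4.2 × 10⁻⁴ → stable
The 5–41 m interval has Δρ < 0: lighter water underlies denser water.

5–41 m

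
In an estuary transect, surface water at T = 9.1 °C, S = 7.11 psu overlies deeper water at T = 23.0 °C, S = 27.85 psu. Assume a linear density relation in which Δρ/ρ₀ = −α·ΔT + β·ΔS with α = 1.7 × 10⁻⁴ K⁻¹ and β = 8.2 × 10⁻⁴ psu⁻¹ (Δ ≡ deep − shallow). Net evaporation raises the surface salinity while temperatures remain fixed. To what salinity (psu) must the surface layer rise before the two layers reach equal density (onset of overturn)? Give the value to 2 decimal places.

24.97 psu

Neutral buoyancy requires −α(T_deep − T_surf) + β(S_deep − S_surf′) = 0.
S_surf′ = S_deep − (α/β)·ΔT = 27.85 − (1.7 × 10⁻⁴/8.2 × 10⁻⁴)·(+13.9) = 24.9683 psu.
Increase required: 24.9683 − 7.11 = 17.8583 psu.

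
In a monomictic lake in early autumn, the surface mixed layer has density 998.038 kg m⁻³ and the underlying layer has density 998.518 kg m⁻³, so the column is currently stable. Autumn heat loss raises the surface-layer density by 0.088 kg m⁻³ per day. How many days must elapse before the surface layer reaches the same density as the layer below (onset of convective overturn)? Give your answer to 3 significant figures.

5.45 days

Density deficit of the surface layer: 998.518 − 998.038 = 0.48 kg m⁻³.
Required change = 0.48 / 0.088 = 5.45 days.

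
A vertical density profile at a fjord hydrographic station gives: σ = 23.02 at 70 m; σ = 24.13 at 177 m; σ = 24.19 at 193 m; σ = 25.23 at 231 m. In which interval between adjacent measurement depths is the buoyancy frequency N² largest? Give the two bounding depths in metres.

Compute the density gradient over each adjacent pair:
  70–177 m: Δρ/Δz = 1.11/107 = 0.010 kg m⁻⁴
  177–193 m: Δρ/Δz = 0.06/16 = 3.7 × 10⁻³ kg m⁻⁴
  193–231 m: Δρ/Δz = 1.04/38 = 0.027 kg m⁻⁴
The largest gradient is in the 193–231 m interval — the pycnocline.

193–231 m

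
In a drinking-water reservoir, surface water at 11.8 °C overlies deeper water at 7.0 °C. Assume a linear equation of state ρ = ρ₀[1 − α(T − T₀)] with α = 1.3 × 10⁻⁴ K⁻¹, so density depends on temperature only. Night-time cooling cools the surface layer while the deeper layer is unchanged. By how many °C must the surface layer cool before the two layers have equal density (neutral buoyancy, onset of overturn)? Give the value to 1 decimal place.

With temperature the only control, equal density requires T_surf′ = T_deep.
T_surf′ = 7.0 °C.
Cooling required: 11.8 − 7.0 = 4.8 °C.

4.8 °C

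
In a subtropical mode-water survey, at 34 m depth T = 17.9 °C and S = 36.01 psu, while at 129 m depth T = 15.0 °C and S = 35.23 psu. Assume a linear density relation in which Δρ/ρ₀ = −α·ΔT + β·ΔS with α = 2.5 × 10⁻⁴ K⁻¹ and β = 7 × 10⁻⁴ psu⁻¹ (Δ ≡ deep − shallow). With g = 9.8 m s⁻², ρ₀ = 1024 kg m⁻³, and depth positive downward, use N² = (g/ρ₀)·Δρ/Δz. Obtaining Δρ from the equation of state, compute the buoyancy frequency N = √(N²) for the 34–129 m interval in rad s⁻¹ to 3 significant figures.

4.30 × 10⁻³ rad s⁻¹

ΔT = -2.9 K, ΔS = -0.78 psu (deep − shallow).
Δρ/ρ₀ = −αΔT + βΔS = 7.25 × 10⁻⁴ − 5.46 × 10⁻⁴ = 1.79 × 10⁻⁴, so Δρ ≈ 0.1833 kg m⁻³.
N² = (g/ρ₀)·Δρ/Δz = g·(Δρ/ρ₀)/Δz = 9.8 × 1.79 × 10⁻⁴ / 95 = 1.8465 × 10⁻⁵ s⁻².
N = √(1.8465 × 10⁻⁵) = 4.2971 × 10⁻³ rad s⁻¹ ≈ 4.30 × 10⁻³ rad s⁻¹.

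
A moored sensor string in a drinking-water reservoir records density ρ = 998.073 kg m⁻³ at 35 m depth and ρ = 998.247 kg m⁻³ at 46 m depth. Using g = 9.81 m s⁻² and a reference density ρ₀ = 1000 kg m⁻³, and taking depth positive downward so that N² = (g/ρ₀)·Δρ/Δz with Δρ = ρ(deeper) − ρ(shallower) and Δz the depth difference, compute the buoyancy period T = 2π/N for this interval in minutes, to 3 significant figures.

Δρ = 998.247 − 998.073 = 0.174 kg m⁻³ over Δz = 46 − 35 = 11 m.
N² = (9.81/1000) × (0.174/11) = 1.5518 × 10⁻⁴ s⁻².
N = √(1.5518 × 10⁻⁴) = 0.012457 rad s⁻¹, so T = 2π/N = 504.39 s = 8.4065 min ≈ 8.41 min.

8.41 min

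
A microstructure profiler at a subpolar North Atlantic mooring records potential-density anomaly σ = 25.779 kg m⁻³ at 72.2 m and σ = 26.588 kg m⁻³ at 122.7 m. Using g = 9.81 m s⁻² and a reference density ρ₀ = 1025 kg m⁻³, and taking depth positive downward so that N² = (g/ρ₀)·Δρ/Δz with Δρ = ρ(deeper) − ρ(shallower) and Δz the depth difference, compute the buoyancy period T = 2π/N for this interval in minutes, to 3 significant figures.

8.46 min

Δρ = 1026.588 − 1025.779 = 0.809 kg m⁻³ over Δz = 122.7 − 72.2 = 50.5 m.
N² = (9.81/1025) × (0.809/50.5) = 1.5332 × 10⁻⁴ s⁻².
N = √(1.5332 × 10⁻⁴) = 0.012382 rad s⁻¹, so T = 2π/N = 507.45 s = 8.4575 min ≈ 8.46 min.
N² > 0, so the interval is statically stable.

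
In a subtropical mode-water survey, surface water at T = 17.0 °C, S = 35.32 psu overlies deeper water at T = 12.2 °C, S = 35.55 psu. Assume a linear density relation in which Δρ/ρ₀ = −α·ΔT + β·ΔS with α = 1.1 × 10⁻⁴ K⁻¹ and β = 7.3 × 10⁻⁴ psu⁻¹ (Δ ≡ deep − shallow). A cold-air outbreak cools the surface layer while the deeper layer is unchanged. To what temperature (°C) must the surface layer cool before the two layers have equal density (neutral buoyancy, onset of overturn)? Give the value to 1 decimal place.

Neutral buoyancy requires Δρ = 0, i.e. −α(T_deep − T_surf′) + β(S_deep − S_surf) = 0.
T_surf′ = T_deep − (β/α)·ΔS = 12.2 − (7.3 × 10⁻⁴/1.1 × 10⁻⁴)·(+0.23) = 10.674 °C.
Cooling required: 17.0 − (10.674) = 6.326 °C.

10.7 °C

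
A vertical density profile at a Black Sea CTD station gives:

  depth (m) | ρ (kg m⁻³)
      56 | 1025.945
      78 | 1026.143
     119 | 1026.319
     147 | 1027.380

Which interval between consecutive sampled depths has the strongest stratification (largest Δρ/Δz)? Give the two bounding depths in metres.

119–147 m

Compute the density gradient over each adjacent pair:
  56–78 m: Δρ/Δz = 0.198/22 = 9.0 × 10⁻³ kg m⁻⁴
  78–119 m: Δρ/Δz = 0.176/41 = 4.3 × 10⁻³ kg m⁻⁴
  119–147 m: Δρ/Δz = 1.061/28 = 0.038 kg m⁻⁴
The largest gradient is in the 119–147 m interval — the pycnocline.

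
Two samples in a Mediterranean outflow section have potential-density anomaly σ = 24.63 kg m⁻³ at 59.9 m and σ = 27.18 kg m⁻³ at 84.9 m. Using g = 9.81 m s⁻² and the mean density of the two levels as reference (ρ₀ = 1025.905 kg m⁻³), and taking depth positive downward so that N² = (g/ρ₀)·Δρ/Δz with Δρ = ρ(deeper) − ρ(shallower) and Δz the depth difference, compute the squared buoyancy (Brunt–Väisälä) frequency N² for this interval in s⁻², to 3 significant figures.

Δρ = 1027.18 − 1024.63 = 2.55 kg m⁻³ over Δz = 84.9 − 59.9 = 25 m.
N² = (9.81/1025.905) × (2.55/25) = 9.7535 × 10⁻⁴ s⁻² ≈ 9.75 × 10⁻⁴ s⁻².

9.75 × 10⁻⁴ s⁻²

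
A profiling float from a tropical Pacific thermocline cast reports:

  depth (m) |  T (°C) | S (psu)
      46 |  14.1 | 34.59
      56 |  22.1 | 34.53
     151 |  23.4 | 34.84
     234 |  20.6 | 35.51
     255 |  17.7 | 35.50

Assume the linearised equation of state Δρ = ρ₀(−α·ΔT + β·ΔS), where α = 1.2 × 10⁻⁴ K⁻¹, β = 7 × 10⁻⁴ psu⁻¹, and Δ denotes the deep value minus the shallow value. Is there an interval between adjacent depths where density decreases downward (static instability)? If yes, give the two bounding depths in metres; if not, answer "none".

Evaluate Δρ/ρ₀ = −αΔT + βΔS across each adjacent pair:
  46–56 m: −αΔT+βΔS = −(1.2 × 10⁻⁴)(+8.0)+(7 × 10⁻⁴)(-0.06) = -1.0 × 10⁻³ → UNSTABLE
  56–151 m: −αΔT+βΔS = −(1.2 × 10⁻⁴)(+1.3)+(7 × 10⁻⁴)(+0.31) = 6.1 × 10⁻⁵ → stable
  151–234 m: −αΔT+βΔS = −(1.2 × 10⁻⁴)(-2.8)+(7 × 10⁻⁴)(+0.67) = 8.0 × 10⁻⁴ → stable
  234–255 m: −αΔT+βΔS = −(1.2 × 10⁻⁴)(-2.9)+(7 × 10⁻⁴)(-0.01) = 3.4 × 10⁻⁴ → stable
The 46–56 m interval has Δρ < 0: lighter water underlies denser water.

46–56 m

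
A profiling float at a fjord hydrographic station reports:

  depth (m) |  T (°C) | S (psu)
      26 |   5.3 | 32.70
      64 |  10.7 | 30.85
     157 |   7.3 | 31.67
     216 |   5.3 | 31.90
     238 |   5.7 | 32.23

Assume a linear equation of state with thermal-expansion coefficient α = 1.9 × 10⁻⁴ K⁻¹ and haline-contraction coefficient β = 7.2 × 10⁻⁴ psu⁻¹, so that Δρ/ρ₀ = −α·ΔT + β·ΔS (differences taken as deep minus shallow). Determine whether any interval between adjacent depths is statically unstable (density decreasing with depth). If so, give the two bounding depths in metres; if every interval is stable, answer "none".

26–64 m

Evaluate Δρ/ρ₀ = −αΔT + βΔS across each adjacent pair:
  26–64 m: −αΔT+βΔS = −(1.9 × 10⁻⁴)(+5.4)+(7.2 × 10⁻⁴)(-1.85) = -2.4 × 10⁻³ → UNSTABLE
  64–157 m: −αΔT+βΔS = −(1.9 × 10⁻⁴)(-3.4)+(7.2 × 10⁻⁴)(+0.82) = 1.2 × 10⁻³ → stable
  157–216 m: −αΔT+βΔS = −(1.9 × 10⁻⁴)(-2.0)+(7.2 × 10⁻⁴)(+0.23) = 5.5 × 10⁻⁴ → stable
  216–238 m: −αΔT+βΔS = −(1.9 × 10⁻⁴)(+0.4)+(7.2 × 10⁻⁴)(+0.33) = 1.6 × 10⁻⁴ → stable
The 26–64 m interval has Δρ < 0: lighter water underlies denser water.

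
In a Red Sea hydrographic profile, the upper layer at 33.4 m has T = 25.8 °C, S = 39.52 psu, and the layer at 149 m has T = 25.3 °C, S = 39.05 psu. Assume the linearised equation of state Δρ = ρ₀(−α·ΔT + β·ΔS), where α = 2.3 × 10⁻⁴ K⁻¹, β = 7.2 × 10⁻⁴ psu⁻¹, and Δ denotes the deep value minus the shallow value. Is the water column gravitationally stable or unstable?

unstable

ΔT = 25.3 − 25.8 = -0.5 K and ΔS = 39.05 − 39.52 = -0.47 psu (deep − shallow).
−αΔT = 1.15 × 10⁻⁴; βΔS = -3.384 × 10⁻⁴; sum Δρ/ρ₀ = -2.234 × 10⁻⁴.
Δρ/ρ₀ < 0, so Δρ < 0: deeper water is lighter → statically unstable; the column would overturn.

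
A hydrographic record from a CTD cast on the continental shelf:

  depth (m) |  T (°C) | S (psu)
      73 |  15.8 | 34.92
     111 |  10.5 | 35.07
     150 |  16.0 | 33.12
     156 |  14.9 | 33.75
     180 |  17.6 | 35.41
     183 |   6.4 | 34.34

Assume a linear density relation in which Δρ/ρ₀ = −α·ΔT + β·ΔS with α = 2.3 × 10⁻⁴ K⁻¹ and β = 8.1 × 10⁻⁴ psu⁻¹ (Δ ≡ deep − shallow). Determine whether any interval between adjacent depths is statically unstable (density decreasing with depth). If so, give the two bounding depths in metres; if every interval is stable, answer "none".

111–150 m

Evaluate Δρ/ρ₀ = −αΔT + βΔS across each adjacent pair:
  73–111 m: −αΔT+βΔS = −(2.3 × 10⁻⁴)(-5.3)+(8.1 × 10⁻⁴)(+0.15) = 1.3 × 10⁻³ → stable
  111–150 m: −αΔT+βΔS = −(2.3 × 10⁻⁴)(+5.5)+(8.1 × 10⁻⁴)(-1.95) = -2.8 × 10⁻³ → UNSTABLE
  150–156 m: −αΔT+βΔS = −(2.3 × 10⁻⁴)(-1.1)+(8.1 × 10⁻⁴)(+0.63) = 7.6 × 10⁻⁴ → stable
  156–180 m: −αΔT+βΔS = −(2.3 × 10⁻⁴)(+2.7)+(8.1 × 10⁻⁴)(+1.66) = 7.2 × 10⁻⁴ → stable
  180–183 m: −αΔT+βΔS = −(2.3 × 10⁻⁴)(-11.2)+(8.1 × 10⁻⁴)(-1.07) = 1.7 × 10⁻³ → stable
The 111–150 m interval has Δρ < 0: lighter water underlies denser water.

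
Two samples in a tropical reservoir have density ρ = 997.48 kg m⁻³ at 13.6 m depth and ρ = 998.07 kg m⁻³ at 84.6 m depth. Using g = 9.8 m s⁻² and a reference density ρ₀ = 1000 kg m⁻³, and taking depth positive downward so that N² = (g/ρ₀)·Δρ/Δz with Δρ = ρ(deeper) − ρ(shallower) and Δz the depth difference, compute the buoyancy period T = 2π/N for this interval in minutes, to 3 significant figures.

Δρ = 998.07 − 997.48 = 0.59 kg m⁻³ over Δz = 84.6 − 13.6 = 71 m.
N² = (9.8/1000) × (0.59/71) = 8.1437 × 10⁻⁵ s⁻².
N = √(8.1437 × 10⁻⁵) = 9.0242 × 10⁻³ rad s⁻¹, so T = 2π/N = 696.26 s = 11.604 min ≈ 11.6 min.

11.6 min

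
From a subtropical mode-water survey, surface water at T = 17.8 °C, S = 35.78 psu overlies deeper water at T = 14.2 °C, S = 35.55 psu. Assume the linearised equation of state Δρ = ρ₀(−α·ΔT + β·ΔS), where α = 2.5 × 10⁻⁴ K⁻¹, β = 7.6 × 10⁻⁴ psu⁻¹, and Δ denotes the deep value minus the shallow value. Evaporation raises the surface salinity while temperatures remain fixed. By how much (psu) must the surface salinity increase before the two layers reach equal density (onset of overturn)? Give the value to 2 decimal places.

Neutral buoyancy requires −α(T_deep − T_surf) + β(S_deep − S_surf′) = 0.
S_surf′ = S_deep − (α/β)·ΔT = 35.55 − (2.5 × 10⁻⁴/7.6 × 10⁻⁴)·(-3.6) = 36.7342 psu.
Increase required: 36.7342 − 35.78 = 0.9542 psu.

0.95 psu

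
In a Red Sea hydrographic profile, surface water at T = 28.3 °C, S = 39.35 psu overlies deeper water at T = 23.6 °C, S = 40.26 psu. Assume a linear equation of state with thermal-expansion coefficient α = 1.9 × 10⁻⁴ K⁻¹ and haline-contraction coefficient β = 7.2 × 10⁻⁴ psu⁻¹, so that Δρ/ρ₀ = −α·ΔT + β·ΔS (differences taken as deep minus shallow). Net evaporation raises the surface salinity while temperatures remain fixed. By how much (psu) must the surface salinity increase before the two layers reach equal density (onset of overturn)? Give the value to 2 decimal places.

2.15 psu

Neutral buoyancy requires −α(T_deep − T_surf) + β(S_deep − S_surf′) = 0.
S_surf′ = S_deep − (α/β)·ΔT = 40.26 − (1.9 × 10⁻⁴/7.2 × 10⁻⁴)·(-4.7) = 41.5003 psu.
Increase required: 41.5003 − 39.35 = 2.1503 psu.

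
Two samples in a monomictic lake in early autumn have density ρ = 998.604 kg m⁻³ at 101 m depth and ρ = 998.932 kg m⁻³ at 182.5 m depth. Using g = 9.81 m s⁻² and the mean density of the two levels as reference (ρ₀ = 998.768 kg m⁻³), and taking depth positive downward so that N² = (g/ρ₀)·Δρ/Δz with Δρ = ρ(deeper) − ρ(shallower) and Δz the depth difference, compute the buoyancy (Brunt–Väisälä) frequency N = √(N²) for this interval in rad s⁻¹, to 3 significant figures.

6.29 × 10⁻³ rad s⁻¹

Δρ = 998.932 − 998.604 = 0.328 kg m⁻³ over Δz = 182.5 − 101 = 81.5 m.
N² = (9.81/998.768) × (0.328/81.5) = 3.9529 × 10⁻⁵ s⁻².
N = √(3.9529 × 10⁻⁵) = 6.2872 × 10⁻³ rad s⁻¹ ≈ 6.29 × 10⁻³ rad s⁻¹.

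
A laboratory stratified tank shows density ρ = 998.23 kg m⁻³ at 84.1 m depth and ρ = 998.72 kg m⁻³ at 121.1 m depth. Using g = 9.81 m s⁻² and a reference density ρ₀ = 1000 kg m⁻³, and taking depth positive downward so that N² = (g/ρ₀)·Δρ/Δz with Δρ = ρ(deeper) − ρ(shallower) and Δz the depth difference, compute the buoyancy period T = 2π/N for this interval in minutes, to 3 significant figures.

9.19 min

Δρ = 998.72 − 998.23 = 0.49 kg m⁻³ over Δz = 121.1 − 84.1 = 37 m.
N² = (9.81/1000) × (0.49/37) = 1.2992 × 10⁻⁴ s⁻².
N = √(1.2992 × 10⁻⁴) = 0.011398 rad s⁻¹, so T = 2π/N = 551.25 s = 9.1875 min ≈ 9.19 min.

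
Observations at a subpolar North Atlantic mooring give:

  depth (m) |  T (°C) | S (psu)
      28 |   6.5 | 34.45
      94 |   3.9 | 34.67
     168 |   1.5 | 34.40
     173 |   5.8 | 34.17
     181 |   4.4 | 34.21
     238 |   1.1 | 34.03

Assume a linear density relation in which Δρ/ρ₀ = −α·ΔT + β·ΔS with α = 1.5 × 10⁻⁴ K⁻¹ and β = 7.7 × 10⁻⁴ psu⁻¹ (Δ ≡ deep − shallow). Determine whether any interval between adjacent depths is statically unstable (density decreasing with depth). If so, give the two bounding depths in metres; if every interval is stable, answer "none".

Evaluate Δρ/ρ₀ = −αΔT + βΔS across each adjacent pair:
  28–94 m: −αΔT+βΔS = −(1.5 × 10⁻⁴)(-2.6)+(7.7 × 10⁻⁴)(+0.22) = 5.6 × 10⁻⁴ → stable
  94–168 m: −αΔT+βΔS = −(1.5 × 10⁻⁴)(-2.4)+(7.7 × 10⁻⁴)(-0.27) = 1.5 × 10⁻⁴ → stable
  168–173 m: −αΔT+βΔS = −(1.5 × 10⁻⁴)(+4.3)+(7.7 × 10⁻⁴)(-0.23) = -8.2 × 10⁻⁴ → UNSTABLE
  173–181 m: −αΔT+βΔS = −(1.5 × 10⁻⁴)(-1.4)+(7.7 × 10⁻⁴)(+0.04) = 2.4 × 10⁻⁴ → stable
  181–238 m: −αΔT+βΔS = −(1.5 × 10⁻⁴)(-3.3)+(7.7 × 10⁻⁴)(-0.18) = 3.6 × 10⁻⁴ → stable
The 168–173 m interval has Δρ < 0: lighter water underlies denser water.

168–173 m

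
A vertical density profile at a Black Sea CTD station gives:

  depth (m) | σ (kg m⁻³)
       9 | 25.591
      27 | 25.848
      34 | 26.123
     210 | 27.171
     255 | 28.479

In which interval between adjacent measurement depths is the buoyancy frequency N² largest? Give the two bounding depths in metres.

Compute the density gradient over each adjacent pair:
  9–27 m: Δρ/Δz = 0.257/18 = 0.014 kg m⁻⁴
  27–34 m: Δρ/Δz = 0.275/7 = 0.039 kg m⁻⁴
  34–210 m: Δρ/Δz = 1.048/176 = 6.0 × 10⁻³ kg m⁻⁴
  210–255 m: Δρ/Δz = 1.308/45 = 0.029 kg m⁻⁴
The largest gradient is in the 27–34 m interval — the pycnocline.

27–34 m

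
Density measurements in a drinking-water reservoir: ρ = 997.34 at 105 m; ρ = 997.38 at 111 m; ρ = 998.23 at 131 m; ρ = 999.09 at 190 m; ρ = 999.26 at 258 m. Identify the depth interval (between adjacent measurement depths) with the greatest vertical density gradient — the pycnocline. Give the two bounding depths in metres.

111–131 m

Compute the density gradient over each adjacent pair:
  105–111 m: Δρ/Δz = 0.04/6 = 6.7 × 10⁻³ kg m⁻⁴
  111–131 m: Δρ/Δz = 0.85/20 = 0.042 kg m⁻⁴
  131–190 m: Δρ/Δz = 0.86/59 = 0.015 kg m⁻⁴
  190–258 m: Δρ/Δz = 0.17/68 = 2.5 × 10⁻³ kg m⁻⁴
The largest gradient is in the 111–131 m interval — the pycnocline.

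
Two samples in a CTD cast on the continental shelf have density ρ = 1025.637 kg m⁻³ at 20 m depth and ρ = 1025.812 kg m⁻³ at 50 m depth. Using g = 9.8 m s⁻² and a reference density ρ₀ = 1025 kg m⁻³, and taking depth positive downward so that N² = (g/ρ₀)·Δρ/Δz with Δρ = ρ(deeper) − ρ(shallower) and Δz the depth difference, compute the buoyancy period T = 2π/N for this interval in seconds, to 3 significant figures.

Δρ = 1025.812 − 1025.637 = 0.175 kg m⁻³ over Δz = 50 − 20 = 30 m.
N² = (9.8/1025) × (0.175/30) = 5.5772 × 10⁻⁵ s⁻².
N = √(5.5772 × 10⁻⁵) = 7.4681 × 10⁻³ rad s⁻¹, so T = 2π/N = 841.34 s ≈ 841 s.

841 s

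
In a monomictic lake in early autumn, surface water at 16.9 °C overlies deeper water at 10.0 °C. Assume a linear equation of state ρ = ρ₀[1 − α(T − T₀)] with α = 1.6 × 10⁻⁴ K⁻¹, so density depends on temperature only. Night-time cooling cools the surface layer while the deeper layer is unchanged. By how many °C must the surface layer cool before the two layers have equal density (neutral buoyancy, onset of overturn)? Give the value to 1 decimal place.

With temperature the only control, equal density requires T_surf′ = T_deep.
T_surf′ = 10.0 °C.
Cooling required: 16.9 − 10.0 = 6.9 °C.

6.9 °C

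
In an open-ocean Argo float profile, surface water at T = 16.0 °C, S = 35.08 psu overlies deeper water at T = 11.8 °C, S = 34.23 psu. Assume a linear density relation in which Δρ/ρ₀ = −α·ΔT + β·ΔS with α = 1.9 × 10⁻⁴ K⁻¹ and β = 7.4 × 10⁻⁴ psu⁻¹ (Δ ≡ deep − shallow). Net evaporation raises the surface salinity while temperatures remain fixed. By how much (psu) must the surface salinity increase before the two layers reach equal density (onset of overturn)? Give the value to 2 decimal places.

Neutral buoyancy requires −α(T_deep − T_surf) + β(S_deep − S_surf′) = 0.
S_surf′ = S_deep − (α/β)·ΔT = 34.23 − (1.9 × 10⁻⁴/7.4 × 10⁻⁴)·(-4.2) = 35.3084 psu.
Increase required: 35.3084 − 35.08 = 0.2284 psu.

0.23 psu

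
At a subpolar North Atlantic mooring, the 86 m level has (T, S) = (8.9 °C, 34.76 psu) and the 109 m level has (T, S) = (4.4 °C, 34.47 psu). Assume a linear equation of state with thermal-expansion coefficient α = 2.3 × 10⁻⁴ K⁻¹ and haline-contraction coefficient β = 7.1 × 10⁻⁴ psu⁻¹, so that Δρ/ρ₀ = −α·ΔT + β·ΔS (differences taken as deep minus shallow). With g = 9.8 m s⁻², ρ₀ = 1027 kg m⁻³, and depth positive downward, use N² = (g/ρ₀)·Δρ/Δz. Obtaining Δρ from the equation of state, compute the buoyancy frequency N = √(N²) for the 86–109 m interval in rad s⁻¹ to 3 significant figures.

0.0188 rad s⁻¹

ΔT = -4.5 K, ΔS = -0.29 psu (deep − shallow).
Δρ/ρ₀ = −αΔT + βΔS = 1.035 × 10⁻³ − 2.059 × 10⁻⁴ = 8.291 × 10⁻⁴, so Δρ ≈ 0.8515 kg m⁻³.
N² = (g/ρ₀)·Δρ/Δz = g·(Δρ/ρ₀)/Δz = 9.8 × 8.291 × 10⁻⁴ / 23 = 3.5327 × 10⁻⁴ s⁻².
N = √(3.5327 × 10⁻⁴) = 0.018795 rad s⁻¹ ≈ 0.0188 rad s⁻¹.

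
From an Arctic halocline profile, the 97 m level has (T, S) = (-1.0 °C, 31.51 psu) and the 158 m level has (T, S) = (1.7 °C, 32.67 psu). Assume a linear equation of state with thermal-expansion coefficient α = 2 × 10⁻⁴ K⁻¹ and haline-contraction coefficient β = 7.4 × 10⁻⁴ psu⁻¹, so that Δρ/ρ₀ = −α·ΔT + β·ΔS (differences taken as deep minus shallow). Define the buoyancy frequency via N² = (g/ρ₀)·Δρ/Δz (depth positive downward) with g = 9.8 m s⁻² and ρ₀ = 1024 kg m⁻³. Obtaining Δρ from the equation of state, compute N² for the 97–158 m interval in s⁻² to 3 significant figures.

5.12 × 10⁻⁵ s⁻²

ΔT = +2.7 K, ΔS = +1.16 psu (deep − shallow).
Δρ/ρ₀ = −αΔT + βΔS = -5.40 × 10⁻⁴ + 8.584 × 10⁻⁴ = 3.184 × 10⁻⁴, so Δρ ≈ 0.3260 kg m⁻³.
N² = (g/ρ₀)·Δρ/Δz = g·(Δρ/ρ₀)/Δz = 9.8 × 3.184 × 10⁻⁴ / 61 = 5.1153 × 10⁻⁵ s⁻² ≈ 5.12 × 10⁻⁵ s⁻².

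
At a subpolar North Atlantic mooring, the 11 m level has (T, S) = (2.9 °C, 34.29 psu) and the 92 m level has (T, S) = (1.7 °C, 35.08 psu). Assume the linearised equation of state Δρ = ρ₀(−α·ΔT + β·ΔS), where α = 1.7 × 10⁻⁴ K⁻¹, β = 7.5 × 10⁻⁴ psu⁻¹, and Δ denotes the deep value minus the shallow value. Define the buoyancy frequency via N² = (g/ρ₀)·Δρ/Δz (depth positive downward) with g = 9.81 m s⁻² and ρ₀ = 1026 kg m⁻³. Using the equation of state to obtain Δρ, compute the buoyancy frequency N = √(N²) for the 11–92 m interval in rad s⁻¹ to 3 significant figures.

ΔT = -1.2 K, ΔS = +0.79 psu (deep − shallow).
Δρ/ρ₀ = −αΔT + βΔS = 2.04 × 10⁻⁴ + 5.925 × 10⁻⁴ = 7.965 × 10⁻⁴, so Δρ ≈ 0.8172 kg m⁻³.
N² = (g/ρ₀)·Δρ/Δz = g·(Δρ/ρ₀)/Δz = 9.81 × 7.965 × 10⁻⁴ / 81 = 9.6465 × 10⁻⁵ s⁻².
N = √(9.6465 × 10⁻⁵) = 9.8217 × 10⁻³ rad s⁻¹ ≈ 9.82 × 10⁻³ rad s⁻¹.

9.82 × 10⁻³ rad s⁻¹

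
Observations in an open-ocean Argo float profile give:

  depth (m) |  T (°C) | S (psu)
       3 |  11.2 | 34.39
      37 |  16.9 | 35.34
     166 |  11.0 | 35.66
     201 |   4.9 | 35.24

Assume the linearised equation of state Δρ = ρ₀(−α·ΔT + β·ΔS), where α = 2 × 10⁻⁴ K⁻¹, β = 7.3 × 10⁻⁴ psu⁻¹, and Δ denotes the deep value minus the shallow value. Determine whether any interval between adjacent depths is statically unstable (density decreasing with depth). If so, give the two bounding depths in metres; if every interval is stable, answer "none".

3–37 m

Evaluate Δρ/ρ₀ = −αΔT + βΔS across each adjacent pair:
  3–37 m: −αΔT+βΔS = −(2 × 10⁻⁴)(+5.7)+(7.3 × 10⁻⁴)(+0.95) = -4.5 × 10⁻⁴ → UNSTABLE
  37–166 m: −αΔT+βΔS = −(2 × 10⁻⁴)(-5.9)+(7.3 × 10⁻⁴)(+0.32) = 1.4 × 10⁻³ → stable
  166–201 m: −αΔT+βΔS = −(2 × 10⁻⁴)(-6.1)+(7.3 × 10⁻⁴)(-0.42) = 9.1 × 10⁻⁴ → stable
The 3–37 m interval has Δρ < 0: lighter water underlies denser water.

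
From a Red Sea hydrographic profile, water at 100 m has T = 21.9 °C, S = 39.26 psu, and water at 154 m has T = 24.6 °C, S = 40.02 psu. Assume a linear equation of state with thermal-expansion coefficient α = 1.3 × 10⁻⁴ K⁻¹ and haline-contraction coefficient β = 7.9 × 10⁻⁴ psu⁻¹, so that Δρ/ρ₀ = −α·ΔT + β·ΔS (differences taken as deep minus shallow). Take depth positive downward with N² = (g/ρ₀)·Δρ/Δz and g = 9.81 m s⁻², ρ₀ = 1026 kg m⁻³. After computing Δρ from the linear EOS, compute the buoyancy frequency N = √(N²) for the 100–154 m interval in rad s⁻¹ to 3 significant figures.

6.73 × 10⁻³ rad s⁻¹

ΔT = +2.7 K, ΔS = +0.76 psu (deep − shallow).
Δρ/ρ₀ = −αΔT + βΔS = -3.51 × 10⁻⁴ + 6.004 × 10⁻⁴ = 2.494 × 10⁻⁴, so Δρ ≈ 0.2559 kg m⁻³.
N² = (g/ρ₀)·Δρ/Δz = g·(Δρ/ρ₀)/Δz = 9.81 × 2.494 × 10⁻⁴ / 54 = 4.5308 × 10⁻⁵ s⁻².
N = √(4.5308 × 10⁻⁵) = 6.7311 × 10⁻³ rad s⁻¹ ≈ 6.73 × 10⁻³ rad s⁻¹.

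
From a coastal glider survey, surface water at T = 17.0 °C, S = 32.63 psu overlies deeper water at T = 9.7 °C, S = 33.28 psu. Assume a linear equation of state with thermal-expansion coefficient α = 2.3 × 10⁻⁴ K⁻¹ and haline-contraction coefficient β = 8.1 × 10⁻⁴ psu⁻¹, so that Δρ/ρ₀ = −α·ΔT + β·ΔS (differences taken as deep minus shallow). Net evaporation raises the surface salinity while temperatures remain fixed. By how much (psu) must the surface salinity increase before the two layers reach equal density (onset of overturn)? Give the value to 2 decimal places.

2.72 psu

Neutral buoyancy requires −α(T_deep − T_surf) + β(S_deep − S_surf′) = 0.
S_surf′ = S_deep − (α/β)·ΔT = 33.28 − (2.3 × 10⁻⁴/8.1 × 10⁻⁴)·(-7.3) = 35.3528 psu.
Increase required: 35.3528 − 32.63 = 2.7228 psu.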